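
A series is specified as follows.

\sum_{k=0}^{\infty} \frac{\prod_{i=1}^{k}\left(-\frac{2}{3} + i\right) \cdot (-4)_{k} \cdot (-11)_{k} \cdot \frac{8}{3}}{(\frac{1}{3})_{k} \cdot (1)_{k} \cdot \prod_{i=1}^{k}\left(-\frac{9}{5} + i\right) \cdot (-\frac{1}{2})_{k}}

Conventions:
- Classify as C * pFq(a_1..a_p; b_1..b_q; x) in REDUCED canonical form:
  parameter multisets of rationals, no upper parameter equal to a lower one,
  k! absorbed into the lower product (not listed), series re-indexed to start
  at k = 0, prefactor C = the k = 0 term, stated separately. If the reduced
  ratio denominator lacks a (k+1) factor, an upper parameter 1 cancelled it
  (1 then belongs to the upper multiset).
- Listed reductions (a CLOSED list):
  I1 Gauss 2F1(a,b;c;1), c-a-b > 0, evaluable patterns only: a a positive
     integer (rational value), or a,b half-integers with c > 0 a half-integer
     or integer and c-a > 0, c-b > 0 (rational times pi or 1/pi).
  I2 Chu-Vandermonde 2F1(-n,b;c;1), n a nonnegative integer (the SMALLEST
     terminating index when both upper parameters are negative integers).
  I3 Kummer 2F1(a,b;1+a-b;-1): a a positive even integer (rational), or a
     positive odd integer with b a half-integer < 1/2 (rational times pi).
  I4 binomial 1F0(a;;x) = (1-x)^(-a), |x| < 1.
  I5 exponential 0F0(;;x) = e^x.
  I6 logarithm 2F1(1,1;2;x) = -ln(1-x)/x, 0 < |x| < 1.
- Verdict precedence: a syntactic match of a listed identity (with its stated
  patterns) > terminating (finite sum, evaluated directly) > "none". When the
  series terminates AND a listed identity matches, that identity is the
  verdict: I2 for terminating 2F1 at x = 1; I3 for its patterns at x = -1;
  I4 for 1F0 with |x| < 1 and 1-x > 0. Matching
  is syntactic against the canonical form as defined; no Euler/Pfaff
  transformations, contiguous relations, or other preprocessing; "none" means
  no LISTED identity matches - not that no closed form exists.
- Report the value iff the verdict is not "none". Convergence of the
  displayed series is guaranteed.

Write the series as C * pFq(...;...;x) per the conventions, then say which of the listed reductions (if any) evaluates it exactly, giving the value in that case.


The tell: with t_0 = \frac{8}{3}, the lower running product (prefactor 8/3) is a rising factorial.
Adjacent-term ratio: r(k) = 1 * (k-11) (k-4) / [(k-\frac{4}{5}) (k-\frac{1}{2}) (k+1)] - poly over poly, x = 1 from leading terms; C = \frac{8}{3} at k = 0.

Prefactor \frac{8}{3}, argument 1: 2F2 with upper {-11, -4} over lower {-\frac{4}{5}, -\frac{1}{2}}. Verdict: terminating - upper -4 stops the sum at k = 4; the 5 terms are added exactly. Value: 244296.


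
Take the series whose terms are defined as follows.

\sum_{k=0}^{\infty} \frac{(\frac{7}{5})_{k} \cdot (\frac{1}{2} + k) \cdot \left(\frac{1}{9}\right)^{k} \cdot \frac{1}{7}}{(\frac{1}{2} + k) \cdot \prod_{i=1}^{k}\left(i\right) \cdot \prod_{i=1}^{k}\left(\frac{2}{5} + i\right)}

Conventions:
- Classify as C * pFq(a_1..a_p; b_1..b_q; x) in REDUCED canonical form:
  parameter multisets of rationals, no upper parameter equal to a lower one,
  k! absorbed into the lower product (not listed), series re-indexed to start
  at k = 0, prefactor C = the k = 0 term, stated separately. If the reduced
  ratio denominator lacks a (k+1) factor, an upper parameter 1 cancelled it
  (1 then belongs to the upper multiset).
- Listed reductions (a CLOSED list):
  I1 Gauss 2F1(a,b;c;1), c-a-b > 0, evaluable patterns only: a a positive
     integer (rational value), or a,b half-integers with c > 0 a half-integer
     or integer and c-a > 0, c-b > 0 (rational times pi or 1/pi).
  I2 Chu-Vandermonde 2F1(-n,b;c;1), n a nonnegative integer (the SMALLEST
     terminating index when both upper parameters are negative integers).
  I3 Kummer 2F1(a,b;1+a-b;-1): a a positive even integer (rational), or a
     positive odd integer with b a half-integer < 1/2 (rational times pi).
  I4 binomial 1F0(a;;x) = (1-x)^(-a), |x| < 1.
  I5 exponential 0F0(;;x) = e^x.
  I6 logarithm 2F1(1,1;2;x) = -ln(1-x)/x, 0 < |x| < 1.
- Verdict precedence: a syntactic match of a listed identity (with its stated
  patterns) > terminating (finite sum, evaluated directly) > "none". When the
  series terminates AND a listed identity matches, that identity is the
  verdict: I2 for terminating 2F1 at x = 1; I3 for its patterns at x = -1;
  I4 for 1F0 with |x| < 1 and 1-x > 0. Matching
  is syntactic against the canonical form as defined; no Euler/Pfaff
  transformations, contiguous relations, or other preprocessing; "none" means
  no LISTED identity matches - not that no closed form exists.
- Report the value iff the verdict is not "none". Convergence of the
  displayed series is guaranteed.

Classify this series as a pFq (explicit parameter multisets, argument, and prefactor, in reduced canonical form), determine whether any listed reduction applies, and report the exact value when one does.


Reduced: x = \frac{1}{9}, 0F0, upper = {-}, lower = {-}, C = \frac{1}{7}. Verdict (x = \frac{1}{9}): exponential (I5) applies (the 0F0 exponential series at x = \frac{1}{9}). Exact value: \frac{1}{7} \cdot e^{\frac{1}{9}}.

Structural cue: t_0 = \frac{1}{7} here, and the lower running product (C = 1/7, x = 1/9) is a rising factorial.
Step ratio: r(k) = \frac{1}{9} * 1 / [(k+1)] ; factor over Q: parameters, x = \frac{1}{9}, and C = \frac{1}{7}.


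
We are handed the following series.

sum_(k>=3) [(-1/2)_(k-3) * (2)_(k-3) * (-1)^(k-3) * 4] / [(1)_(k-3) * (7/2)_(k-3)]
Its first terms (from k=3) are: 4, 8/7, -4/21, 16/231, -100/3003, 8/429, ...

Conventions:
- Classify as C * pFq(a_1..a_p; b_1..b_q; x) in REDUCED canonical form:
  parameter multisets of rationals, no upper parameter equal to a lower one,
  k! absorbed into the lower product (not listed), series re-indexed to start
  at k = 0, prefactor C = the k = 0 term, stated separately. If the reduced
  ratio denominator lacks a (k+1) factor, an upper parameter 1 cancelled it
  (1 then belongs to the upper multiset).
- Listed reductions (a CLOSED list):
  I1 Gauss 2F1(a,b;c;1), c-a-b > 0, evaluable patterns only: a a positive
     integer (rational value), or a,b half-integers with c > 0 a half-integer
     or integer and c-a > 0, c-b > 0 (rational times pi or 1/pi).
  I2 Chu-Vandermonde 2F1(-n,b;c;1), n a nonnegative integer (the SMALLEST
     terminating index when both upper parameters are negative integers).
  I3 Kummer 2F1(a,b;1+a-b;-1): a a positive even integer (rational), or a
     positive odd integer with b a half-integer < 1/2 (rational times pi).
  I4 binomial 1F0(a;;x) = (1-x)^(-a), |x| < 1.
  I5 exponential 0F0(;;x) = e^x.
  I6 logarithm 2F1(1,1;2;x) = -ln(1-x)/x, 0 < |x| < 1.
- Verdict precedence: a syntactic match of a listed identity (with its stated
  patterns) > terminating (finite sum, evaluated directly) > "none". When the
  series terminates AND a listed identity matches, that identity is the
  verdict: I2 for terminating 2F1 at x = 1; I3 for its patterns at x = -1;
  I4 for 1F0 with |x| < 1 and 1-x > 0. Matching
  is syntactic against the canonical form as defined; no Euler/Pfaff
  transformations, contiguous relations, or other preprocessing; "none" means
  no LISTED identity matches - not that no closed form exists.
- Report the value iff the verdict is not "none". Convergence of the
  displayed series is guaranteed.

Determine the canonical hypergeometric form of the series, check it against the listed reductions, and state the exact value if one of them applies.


Canonical form: C = 4 times 2F1 with upper {-1/2, 2}, lower {7/2}, x = -1. Verdict: Kummer's theorem (I3) fires (x = -1; c = 7/2 equals 1+a-b for upper {-1/2, 2}: listed pattern). Hence: 5.

Structural cue: t_0 being 4, (1)_k (C = 4) is k! itself.
Ratio: r(k) = (-1) * (k-1/2) (k+2) / [(k+7/2) (k+1)] - rational; roots negated = parameters, x = (-1), C = 4.


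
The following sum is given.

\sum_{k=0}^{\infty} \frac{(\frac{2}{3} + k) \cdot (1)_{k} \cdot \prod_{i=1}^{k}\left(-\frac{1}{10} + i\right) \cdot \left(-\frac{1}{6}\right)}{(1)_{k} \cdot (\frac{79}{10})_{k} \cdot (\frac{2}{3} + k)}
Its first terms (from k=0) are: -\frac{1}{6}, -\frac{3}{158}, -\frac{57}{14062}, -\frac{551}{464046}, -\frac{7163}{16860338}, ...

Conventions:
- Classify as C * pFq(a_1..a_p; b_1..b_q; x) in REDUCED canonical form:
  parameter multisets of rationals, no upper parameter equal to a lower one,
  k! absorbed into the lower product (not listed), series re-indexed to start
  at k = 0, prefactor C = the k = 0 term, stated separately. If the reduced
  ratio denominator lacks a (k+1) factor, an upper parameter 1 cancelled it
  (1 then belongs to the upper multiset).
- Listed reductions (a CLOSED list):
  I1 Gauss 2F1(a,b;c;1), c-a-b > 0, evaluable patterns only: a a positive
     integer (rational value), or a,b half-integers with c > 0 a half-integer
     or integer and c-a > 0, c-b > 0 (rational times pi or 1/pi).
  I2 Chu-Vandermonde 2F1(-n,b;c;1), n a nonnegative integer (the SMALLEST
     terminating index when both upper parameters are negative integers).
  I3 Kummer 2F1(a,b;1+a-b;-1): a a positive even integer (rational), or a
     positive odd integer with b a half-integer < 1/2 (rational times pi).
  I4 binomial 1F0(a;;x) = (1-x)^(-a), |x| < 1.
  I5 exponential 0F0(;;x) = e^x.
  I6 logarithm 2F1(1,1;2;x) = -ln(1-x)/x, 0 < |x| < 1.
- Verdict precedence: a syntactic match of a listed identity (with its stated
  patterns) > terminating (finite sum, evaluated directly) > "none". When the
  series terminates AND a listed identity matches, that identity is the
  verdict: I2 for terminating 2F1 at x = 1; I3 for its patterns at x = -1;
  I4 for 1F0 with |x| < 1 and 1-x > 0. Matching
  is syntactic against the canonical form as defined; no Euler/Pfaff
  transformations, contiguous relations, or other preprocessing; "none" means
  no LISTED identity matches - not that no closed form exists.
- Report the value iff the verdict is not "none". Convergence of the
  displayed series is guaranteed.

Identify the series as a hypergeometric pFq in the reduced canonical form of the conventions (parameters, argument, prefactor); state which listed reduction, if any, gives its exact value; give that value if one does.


The series (x = 1) is 2F1: upper {\frac{9}{10}, 1}, lower {\frac{79}{10}}, prefactor -\frac{1}{6}. Verdict: Gauss (I1, integer-parameter pattern) applies (x = 1: the Gamma ratio telescopes since c-a-b = 6 > 0 and a = 1 in Z>0). Sum: -\frac{23}{120}.

Key observation: with t_0 = -\frac{1}{6}, striking the common factor k + 2/3 reduces the term (prefactor -1/6).
Ratio: r(k) = 1 * (k+\frac{9}{10}) (k+1) / [(k+\frac{79}{10}) (k+1)] - rational in k, leading ratio 1; with t_0 = -\frac{1}{6}, classification follows.


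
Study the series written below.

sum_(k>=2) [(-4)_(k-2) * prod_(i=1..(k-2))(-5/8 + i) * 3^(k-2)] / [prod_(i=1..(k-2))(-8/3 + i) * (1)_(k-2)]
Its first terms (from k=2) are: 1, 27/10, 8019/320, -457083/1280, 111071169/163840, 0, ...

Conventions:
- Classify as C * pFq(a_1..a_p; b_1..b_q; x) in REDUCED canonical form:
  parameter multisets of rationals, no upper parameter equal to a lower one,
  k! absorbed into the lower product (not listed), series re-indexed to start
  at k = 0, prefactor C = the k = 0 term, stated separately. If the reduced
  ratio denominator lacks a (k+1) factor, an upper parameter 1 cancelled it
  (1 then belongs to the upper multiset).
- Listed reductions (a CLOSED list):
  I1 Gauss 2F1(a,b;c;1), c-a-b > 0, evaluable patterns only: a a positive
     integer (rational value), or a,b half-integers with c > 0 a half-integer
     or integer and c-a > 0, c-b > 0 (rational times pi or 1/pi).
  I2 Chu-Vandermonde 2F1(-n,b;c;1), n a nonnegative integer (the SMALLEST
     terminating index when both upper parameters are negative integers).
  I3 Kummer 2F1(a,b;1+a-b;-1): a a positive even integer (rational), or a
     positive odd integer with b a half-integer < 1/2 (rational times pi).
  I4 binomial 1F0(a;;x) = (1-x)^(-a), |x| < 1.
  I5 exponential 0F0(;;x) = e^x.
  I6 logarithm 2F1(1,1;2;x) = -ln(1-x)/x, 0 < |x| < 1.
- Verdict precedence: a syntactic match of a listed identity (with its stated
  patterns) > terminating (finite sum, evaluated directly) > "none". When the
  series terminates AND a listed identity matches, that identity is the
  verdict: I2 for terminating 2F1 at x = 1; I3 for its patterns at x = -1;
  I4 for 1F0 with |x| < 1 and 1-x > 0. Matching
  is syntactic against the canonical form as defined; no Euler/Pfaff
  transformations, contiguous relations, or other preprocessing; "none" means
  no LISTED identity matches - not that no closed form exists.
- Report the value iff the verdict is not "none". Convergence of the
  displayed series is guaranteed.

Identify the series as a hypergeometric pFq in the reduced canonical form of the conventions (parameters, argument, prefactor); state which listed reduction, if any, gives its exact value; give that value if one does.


Key step: t_0 being 1, the running product (prefactor 1) telescopes to a rising factorial.
Consecutive-term ratio: r(k) = 3 * (k-4) (k+3/8) / [(k-5/3) (k+1)] - poly over poly, x = 3 from leading terms; C = 1 at k = 0.

Reduced: x = 3, 2F1, upper = {-4, 3/8}, lower = {-5/3}, C = 1. Verdict: terminating - upper parameter -4 makes this a finite sum (last index 4), evaluated exactly. Sum: 57276481/163840.


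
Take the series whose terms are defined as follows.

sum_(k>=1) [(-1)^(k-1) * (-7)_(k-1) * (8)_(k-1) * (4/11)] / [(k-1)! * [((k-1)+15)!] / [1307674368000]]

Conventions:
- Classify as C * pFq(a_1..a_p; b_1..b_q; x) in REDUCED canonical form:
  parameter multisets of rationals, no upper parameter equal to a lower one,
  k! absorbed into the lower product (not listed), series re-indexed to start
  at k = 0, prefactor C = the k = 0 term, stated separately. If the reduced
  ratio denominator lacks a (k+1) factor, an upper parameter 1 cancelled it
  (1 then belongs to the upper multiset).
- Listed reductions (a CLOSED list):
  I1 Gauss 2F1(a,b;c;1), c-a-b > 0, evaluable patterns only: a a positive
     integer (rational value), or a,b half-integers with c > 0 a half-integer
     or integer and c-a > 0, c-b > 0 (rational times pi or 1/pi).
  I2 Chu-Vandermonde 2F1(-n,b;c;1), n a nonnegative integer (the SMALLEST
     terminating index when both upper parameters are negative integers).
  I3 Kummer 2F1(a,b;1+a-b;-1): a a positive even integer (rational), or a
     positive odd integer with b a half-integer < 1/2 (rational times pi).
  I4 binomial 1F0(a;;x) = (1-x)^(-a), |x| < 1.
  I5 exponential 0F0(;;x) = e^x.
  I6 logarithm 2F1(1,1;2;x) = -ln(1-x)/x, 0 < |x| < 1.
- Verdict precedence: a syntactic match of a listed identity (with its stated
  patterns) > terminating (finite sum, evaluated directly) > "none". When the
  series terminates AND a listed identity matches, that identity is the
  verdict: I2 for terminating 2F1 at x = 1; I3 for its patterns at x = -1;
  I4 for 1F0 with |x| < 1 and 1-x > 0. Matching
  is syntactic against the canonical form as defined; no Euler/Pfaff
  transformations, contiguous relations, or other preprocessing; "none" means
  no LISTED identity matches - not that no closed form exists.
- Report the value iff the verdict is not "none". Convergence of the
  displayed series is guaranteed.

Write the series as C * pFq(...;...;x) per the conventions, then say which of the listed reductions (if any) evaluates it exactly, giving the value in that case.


The series (x = -1) is 2F1: upper {-7, 8}, lower {16}, prefactor 4/11. Verdict: the Kummer evaluation I3 fires (x = -1; c = 16 equals 1+a-b for upper {-7, 8}: listed pattern). Value: 78/11.

The tell: with t_0 = 4/11, the denominator's factorial ratio (prefactor 4/11) is a lower Pochhammer.
Step ratio: r(k) = (-1) * (k-7) (k+8) / [(k+16) (k+1)] - rational in k. x = (-1); t_0 = 4/11; negate the roots.


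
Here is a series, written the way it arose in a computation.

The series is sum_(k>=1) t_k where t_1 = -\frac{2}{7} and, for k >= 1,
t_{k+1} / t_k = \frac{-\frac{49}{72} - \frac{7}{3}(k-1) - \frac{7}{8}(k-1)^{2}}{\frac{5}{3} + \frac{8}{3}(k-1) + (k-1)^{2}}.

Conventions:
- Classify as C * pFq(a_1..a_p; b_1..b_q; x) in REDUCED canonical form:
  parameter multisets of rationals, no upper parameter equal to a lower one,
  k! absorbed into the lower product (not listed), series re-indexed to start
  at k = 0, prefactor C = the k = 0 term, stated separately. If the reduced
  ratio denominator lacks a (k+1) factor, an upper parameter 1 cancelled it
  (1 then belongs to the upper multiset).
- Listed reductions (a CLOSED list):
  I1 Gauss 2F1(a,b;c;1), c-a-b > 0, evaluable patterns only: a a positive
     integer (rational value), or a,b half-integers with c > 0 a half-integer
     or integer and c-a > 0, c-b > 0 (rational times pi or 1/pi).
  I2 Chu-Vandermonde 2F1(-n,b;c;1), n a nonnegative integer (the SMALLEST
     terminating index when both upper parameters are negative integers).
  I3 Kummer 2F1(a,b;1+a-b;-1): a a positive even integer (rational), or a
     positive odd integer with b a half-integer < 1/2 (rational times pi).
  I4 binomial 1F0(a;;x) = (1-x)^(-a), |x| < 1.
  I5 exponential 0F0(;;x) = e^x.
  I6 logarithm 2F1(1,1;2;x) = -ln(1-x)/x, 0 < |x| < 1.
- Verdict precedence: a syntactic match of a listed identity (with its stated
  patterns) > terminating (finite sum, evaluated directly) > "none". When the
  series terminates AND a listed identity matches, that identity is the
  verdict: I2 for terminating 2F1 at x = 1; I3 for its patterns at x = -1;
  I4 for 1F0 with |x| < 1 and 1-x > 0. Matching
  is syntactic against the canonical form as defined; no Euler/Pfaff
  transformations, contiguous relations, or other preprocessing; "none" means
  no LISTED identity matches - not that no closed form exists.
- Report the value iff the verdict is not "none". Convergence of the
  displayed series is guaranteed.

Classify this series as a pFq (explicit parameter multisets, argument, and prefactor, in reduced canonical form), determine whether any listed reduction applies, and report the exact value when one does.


x = -\frac{7}{8} here; the reduced form reads 2F1, upper {\frac{1}{3}, \frac{7}{3}}, lower {\frac{5}{3}}, C = -\frac{2}{7}. Verdict: none (x = -\frac{7}{8}): each listed identity misses the multisets {\frac{1}{3}, \frac{7}{3}} ; {\frac{5}{3}}.

Key observation: from the first term -\frac{2}{7}: roots of the ratio polynomials (C = -2/7) are the negated parameters.
Adjacent-term ratio: r(k) = -\frac{7}{8} * (k+\frac{1}{3}) (k+\frac{7}{3}) / [(k+\frac{5}{3}) (k+1)] - rational in k, leading ratio -\frac{7}{8}; with t_0 = -\frac{2}{7}, classification follows.


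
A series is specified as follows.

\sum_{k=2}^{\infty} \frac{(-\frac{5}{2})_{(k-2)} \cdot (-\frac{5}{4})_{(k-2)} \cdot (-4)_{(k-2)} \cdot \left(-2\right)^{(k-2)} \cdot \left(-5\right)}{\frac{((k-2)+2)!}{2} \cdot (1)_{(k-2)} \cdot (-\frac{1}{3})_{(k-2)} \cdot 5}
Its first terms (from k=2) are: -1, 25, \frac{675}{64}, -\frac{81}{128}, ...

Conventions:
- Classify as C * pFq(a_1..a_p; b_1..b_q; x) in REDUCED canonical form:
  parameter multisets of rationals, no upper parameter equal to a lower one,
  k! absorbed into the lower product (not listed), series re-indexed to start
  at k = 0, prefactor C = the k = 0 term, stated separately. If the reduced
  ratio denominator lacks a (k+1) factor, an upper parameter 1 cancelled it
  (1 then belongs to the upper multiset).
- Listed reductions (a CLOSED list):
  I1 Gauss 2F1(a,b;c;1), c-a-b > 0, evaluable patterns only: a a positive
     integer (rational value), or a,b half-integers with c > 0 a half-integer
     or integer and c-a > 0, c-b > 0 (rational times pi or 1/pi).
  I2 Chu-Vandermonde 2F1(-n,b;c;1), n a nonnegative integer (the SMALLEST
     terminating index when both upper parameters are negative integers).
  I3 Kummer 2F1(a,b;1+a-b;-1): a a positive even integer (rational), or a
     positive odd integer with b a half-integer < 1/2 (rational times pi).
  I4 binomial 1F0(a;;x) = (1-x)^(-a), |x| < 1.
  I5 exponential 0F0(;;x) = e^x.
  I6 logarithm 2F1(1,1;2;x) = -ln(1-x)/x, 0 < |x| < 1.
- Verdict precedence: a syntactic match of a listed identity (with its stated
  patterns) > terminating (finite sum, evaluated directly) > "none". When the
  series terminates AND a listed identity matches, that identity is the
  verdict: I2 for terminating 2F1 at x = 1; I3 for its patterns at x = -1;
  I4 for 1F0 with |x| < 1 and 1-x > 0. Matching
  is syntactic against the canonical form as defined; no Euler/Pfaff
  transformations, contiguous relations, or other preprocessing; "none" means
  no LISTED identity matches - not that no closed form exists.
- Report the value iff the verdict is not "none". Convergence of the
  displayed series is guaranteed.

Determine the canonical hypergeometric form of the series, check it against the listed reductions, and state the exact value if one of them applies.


Structural cue: x = -2 and the denominator's factorial ratio (prefactor -1) is a lower Pochhammer.
Adjacent-term ratio: r(k) = -2 * (k-4) (k-\frac{5}{2}) (k-\frac{5}{4}) / [(k-\frac{1}{3}) (k+3) (k+1)] - poly over poly, x = -2 from leading terms; C = -1 at k = 0.

With C = -1: the canonical form is 3F2(-4, -\frac{5}{2}, -\frac{5}{4}; -\frac{1}{3}, 3; -2). Verdict: terminating. With -4 upstairs the series is a 5-term polynomial sum; evaluated term by term. Its exact value is \frac{1110729}{32768}.


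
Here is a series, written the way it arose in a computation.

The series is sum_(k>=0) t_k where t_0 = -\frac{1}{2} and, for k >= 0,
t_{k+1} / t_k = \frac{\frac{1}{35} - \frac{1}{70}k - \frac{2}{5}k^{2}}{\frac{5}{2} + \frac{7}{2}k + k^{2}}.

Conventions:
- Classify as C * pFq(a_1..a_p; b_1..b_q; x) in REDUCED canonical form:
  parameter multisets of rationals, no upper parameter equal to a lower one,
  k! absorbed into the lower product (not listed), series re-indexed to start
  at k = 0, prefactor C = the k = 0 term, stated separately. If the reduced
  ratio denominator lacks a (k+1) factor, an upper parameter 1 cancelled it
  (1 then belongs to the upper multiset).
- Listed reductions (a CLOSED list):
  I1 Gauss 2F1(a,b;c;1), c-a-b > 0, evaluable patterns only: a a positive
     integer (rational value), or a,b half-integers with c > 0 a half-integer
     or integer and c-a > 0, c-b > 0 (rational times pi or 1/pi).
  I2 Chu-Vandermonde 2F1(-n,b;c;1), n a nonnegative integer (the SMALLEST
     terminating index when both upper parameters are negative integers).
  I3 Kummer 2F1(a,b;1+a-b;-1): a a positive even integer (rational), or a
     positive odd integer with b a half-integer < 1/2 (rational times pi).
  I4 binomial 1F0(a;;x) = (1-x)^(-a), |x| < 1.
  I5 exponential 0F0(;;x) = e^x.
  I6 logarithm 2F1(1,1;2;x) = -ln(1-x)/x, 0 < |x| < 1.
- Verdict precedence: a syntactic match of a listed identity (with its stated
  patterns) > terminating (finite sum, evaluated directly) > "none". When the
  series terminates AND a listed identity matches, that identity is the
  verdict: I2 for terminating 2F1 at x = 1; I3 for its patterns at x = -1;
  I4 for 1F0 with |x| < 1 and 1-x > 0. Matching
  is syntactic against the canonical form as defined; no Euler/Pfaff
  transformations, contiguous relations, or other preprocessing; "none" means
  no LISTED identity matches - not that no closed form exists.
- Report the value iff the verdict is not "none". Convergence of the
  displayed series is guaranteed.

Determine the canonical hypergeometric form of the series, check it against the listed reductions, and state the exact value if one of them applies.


Canonical form: C = -\frac{1}{2} times 2F1 with upper {-\frac{1}{4}, \frac{2}{7}}, lower {\frac{5}{2}}, x = -\frac{2}{5}. Verdict: none (x = -\frac{2}{5}): each listed identity misses the multisets {-\frac{1}{4}, \frac{2}{7}} ; {\frac{5}{2}}.

Key observation: x = -\frac{2}{5} and factor the ratio over Q (C = -1/2): negated roots = parameters.
Ratio: r(k) = -\frac{2}{5} * (k-\frac{1}{4}) (k+\frac{2}{7}) / [(k+\frac{5}{2}) (k+1)] ; factor over Q: parameters, x = -\frac{2}{5}, and C = -\frac{1}{2}.


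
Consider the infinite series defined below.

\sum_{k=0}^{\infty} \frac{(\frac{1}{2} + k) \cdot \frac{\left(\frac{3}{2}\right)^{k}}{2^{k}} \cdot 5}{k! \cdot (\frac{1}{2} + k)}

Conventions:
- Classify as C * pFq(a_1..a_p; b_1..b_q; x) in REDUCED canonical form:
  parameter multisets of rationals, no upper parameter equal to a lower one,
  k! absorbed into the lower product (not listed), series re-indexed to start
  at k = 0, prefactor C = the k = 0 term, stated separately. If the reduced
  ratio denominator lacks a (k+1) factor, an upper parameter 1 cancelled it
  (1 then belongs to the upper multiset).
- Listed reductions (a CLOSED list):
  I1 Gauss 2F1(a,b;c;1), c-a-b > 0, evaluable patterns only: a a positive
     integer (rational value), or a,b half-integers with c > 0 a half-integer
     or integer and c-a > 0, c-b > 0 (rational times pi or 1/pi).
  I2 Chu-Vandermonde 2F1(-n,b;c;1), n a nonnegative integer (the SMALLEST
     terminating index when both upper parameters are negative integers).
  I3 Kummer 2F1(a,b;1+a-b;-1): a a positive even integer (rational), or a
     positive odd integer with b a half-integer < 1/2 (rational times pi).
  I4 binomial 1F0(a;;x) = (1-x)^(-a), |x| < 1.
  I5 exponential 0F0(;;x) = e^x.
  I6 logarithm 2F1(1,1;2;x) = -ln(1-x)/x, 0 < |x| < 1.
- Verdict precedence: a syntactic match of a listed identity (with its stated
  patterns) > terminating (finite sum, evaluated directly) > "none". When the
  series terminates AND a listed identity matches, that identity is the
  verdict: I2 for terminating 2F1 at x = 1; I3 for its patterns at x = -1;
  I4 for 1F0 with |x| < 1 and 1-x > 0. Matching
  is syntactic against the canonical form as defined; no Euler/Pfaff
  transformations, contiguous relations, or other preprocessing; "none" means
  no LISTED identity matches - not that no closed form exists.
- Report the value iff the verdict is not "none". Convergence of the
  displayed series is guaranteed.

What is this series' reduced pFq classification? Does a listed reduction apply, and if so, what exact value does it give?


Prefactor 5, argument \frac{3}{4}: 0F0 with upper {-} over lower {-}. Verdict (x = \frac{3}{4}): the exponential series (I5) applies (the 0F0 exponential series at x = \frac{3}{4}). Value: 5 \cdot e^{\frac{3}{4}}.

Key observation: t_0 being 5, the factor k + 1/2 cancels (top and bottom), leaving C = 5.
Consecutive-term ratio: r(k) = \frac{3}{4} * 1 / [(k+1)] - rational in k, leading ratio \frac{3}{4}; with t_0 = 5, classification follows.


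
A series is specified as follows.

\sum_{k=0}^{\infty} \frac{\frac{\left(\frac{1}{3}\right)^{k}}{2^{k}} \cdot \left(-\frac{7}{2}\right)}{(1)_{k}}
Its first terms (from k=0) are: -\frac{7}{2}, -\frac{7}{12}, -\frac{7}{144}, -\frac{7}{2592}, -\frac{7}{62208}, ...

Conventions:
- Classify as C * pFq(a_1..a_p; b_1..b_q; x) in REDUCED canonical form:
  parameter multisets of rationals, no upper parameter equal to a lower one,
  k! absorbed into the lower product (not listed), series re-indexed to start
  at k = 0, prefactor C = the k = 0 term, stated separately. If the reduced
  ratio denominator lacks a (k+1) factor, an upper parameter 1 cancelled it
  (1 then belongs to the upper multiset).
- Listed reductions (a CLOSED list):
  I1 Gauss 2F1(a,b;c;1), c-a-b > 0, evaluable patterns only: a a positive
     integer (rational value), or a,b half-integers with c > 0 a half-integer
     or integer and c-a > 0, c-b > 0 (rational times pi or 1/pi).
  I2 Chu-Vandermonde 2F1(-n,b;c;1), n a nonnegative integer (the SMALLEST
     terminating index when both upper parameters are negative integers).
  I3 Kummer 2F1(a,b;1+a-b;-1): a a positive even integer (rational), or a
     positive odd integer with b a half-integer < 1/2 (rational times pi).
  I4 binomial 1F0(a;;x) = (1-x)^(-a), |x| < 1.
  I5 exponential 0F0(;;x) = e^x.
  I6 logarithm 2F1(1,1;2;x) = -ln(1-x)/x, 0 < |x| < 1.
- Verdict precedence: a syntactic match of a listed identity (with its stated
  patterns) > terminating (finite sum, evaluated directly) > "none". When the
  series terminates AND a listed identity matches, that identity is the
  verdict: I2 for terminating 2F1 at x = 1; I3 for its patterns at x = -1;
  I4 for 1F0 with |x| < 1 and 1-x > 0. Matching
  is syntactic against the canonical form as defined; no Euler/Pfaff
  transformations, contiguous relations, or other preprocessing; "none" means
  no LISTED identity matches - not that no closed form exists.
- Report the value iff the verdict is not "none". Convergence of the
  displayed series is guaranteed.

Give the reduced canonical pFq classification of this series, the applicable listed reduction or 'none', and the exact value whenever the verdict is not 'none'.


x = \frac{1}{6} here; the reduced form reads 0F0, upper {-}, lower {-}, C = -\frac{7}{2}. Verdict at x = \frac{1}{6}: the I5 exponential reduction matches (the 0F0 exponential series at x = \frac{1}{6}). Exact value: \left(-\frac{7}{2}\right) \cdot e^{\frac{1}{6}}.

First insight: x = \frac{1}{6} and the two k-th powers (C = -7/2) combine into one argument.
Adjacent-term ratio: r(k) = \frac{1}{6} * 1 / [(k+1)] - rational in k. x = \frac{1}{6}; t_0 = -\frac{7}{2}; negate the roots.


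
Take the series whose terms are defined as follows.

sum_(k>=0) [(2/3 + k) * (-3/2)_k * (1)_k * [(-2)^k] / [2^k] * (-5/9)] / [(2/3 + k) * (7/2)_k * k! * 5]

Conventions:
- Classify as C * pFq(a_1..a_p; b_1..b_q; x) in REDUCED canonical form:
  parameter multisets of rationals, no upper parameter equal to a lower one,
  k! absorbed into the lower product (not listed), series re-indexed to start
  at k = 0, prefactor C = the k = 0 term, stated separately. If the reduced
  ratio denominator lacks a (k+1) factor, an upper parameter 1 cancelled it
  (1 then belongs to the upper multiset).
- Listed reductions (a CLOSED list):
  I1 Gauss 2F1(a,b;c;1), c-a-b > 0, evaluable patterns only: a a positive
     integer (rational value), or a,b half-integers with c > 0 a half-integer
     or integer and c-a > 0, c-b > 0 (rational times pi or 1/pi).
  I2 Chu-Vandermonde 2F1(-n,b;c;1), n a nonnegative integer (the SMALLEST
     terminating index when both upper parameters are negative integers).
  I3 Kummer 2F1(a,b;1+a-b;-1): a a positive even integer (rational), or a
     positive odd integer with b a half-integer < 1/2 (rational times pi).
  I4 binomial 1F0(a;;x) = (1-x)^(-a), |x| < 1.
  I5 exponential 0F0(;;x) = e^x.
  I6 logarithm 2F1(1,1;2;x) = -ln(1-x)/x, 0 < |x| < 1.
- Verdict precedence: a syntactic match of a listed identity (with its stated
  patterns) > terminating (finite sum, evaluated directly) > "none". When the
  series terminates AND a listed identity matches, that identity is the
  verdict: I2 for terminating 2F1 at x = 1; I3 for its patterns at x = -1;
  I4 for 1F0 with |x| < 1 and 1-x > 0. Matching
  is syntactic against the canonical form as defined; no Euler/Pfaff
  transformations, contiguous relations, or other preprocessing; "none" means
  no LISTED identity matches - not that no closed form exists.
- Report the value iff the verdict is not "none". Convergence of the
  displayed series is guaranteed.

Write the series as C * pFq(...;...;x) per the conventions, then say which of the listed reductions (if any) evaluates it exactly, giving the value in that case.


Prefactor -1/9, argument -1: 2F1 with upper {-3/2, 1} over lower {7/2}. Verdict: Kummer (I3) applies (x = -1; c = 7/2 equals 1+a-b for upper {-3/2, 1}: listed pattern). Sum: (-5/96) * pi.

First insight: t_0 being -1/9, the two k-th powers (prefactor -1/9) combine into one argument.
Step ratio: r(k) = (-1) * (k-3/2) (k+1) / [(k+7/2) (k+1)] - rational in k. x = (-1); t_0 = -1/9; negate the roots.


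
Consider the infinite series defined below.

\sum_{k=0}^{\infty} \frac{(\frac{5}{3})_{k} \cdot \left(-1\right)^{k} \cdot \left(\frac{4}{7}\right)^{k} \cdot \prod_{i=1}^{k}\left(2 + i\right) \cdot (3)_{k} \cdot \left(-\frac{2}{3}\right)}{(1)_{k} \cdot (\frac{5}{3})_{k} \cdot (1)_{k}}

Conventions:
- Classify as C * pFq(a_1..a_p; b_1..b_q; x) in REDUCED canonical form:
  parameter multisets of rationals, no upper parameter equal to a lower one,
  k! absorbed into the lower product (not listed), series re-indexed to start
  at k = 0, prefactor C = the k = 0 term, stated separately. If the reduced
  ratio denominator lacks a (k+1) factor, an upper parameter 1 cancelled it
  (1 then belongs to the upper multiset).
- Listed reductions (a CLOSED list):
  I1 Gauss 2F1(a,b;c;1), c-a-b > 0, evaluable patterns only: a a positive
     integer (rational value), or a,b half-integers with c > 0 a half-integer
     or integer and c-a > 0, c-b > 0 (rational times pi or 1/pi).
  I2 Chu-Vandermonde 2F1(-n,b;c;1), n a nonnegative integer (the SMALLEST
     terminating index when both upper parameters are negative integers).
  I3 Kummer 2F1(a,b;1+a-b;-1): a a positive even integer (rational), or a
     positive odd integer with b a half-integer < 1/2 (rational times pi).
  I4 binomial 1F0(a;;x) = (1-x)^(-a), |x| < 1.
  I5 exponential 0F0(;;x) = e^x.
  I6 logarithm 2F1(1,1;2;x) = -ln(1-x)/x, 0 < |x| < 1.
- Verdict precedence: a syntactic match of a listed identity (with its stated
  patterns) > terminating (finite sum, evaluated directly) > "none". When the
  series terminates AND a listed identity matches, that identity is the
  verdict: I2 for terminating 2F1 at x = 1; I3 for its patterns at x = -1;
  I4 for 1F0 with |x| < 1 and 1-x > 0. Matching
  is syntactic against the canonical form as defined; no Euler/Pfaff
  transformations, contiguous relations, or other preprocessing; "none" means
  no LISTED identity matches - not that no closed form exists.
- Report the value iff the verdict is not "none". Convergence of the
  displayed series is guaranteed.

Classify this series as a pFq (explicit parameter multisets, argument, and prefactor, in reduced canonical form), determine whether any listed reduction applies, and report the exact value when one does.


The tell: from the first term -\frac{2}{3}: the (-1)^k factor (C = -2/3, x = -4/7) folds into the argument's sign.
Adjacent-term ratio: r(k) = -\frac{4}{7} * (k+3) (k+3) / [(k+1) (k+1)] ; factor over Q: parameters, x = -\frac{4}{7}, and C = -\frac{2}{3}.

At argument -\frac{4}{7}: a 2F1 with upper {3, 3}, lower {1}, scaled by C = -\frac{2}{3}. Verdict: none. A 2F1 with upper {3, 3} fits none of I1-I6 at x = -\frac{4}{7}; the sum runs forever.


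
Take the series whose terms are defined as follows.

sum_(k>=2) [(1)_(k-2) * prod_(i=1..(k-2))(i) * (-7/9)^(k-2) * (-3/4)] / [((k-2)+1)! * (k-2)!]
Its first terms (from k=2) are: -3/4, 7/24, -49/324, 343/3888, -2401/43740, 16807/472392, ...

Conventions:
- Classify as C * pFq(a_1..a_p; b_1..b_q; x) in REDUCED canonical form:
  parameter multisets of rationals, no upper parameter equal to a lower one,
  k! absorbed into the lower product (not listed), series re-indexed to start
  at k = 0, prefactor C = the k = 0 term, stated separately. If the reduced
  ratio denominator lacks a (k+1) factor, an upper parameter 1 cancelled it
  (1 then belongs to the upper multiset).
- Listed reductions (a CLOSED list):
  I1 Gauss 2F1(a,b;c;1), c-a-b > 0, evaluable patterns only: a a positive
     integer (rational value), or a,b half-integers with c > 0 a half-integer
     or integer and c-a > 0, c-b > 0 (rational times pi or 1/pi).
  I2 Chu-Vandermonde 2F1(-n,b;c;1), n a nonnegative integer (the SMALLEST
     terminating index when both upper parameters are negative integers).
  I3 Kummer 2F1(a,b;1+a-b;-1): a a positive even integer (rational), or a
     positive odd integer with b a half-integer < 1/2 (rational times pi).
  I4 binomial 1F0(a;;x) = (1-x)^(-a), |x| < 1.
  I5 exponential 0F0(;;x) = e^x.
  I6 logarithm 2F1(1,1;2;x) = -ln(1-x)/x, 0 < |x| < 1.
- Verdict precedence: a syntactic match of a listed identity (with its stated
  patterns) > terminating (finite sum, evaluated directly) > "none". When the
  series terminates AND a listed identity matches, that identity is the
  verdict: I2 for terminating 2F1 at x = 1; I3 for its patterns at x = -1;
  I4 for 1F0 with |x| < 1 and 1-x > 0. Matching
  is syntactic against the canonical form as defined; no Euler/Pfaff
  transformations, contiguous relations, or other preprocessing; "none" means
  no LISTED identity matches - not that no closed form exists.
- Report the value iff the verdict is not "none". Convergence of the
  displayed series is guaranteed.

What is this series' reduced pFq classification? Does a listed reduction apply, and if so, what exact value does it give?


First insight: x = (-7/9) and the running product (C = -3/4, x = -7/9) telescopes to a rising factorial.
Step ratio: r(k) = (-7/9) * (k+1) (k+1) / [(k+2) (k+1)] ; factor over Q: parameters, x = (-7/9), and C = -3/4.

This is -3/4 * 2F1(1, 1; 2; -7/9) in reduced canonical form. Verdict: the logarithmic series (I6) fires (the logarithm: parameters (1,1;2), x = -7/9). Exact value: (-27/28) * ln(16/9).


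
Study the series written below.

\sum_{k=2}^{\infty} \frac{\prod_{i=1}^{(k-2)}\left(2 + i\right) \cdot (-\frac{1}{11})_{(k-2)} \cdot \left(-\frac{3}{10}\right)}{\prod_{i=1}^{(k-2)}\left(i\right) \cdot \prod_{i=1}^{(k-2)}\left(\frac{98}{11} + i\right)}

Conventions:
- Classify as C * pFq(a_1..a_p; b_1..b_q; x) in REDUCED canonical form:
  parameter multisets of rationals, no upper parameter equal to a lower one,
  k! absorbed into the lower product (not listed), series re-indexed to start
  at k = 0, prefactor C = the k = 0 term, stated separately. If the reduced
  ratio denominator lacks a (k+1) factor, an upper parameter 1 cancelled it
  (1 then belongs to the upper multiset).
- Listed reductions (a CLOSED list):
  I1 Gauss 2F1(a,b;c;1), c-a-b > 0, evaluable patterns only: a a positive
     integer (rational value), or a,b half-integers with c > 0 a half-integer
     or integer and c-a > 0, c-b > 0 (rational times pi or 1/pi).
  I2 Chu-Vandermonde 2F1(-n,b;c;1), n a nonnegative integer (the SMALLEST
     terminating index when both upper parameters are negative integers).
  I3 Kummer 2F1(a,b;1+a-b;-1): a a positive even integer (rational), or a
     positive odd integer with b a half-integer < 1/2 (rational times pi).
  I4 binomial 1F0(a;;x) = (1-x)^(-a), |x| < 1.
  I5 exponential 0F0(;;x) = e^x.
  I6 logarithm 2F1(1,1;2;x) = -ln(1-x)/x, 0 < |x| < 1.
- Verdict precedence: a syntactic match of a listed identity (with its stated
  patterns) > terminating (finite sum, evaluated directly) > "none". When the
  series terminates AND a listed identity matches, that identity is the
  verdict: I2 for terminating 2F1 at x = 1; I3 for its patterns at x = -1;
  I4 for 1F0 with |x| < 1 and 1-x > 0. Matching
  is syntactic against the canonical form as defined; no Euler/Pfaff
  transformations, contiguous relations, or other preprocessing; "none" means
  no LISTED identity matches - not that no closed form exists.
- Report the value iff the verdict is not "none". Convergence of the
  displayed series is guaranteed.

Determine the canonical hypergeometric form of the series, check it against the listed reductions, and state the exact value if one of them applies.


Reduced: x = 1, 2F1, upper = {-\frac{1}{11}, 3}, lower = {\frac{109}{11}}, C = -\frac{3}{10}. Verdict (x = 1): the Gauss summation I1 applies (x = 1: the Gamma ratio telescopes since c-a-b = 7 > 0 and a = 3 in Z>0). Exact value: -\frac{3857}{13310}.

First insight: t_0 being -\frac{3}{10}, the product of the first k integers (C = -3/10, x = 1) is k!.
Step ratio: r(k) = 1 * (k-\frac{1}{11}) (k+3) / [(k+\frac{109}{11}) (k+1)] - rational in k, leading ratio 1; with t_0 = -\frac{3}{10}, classification follows.


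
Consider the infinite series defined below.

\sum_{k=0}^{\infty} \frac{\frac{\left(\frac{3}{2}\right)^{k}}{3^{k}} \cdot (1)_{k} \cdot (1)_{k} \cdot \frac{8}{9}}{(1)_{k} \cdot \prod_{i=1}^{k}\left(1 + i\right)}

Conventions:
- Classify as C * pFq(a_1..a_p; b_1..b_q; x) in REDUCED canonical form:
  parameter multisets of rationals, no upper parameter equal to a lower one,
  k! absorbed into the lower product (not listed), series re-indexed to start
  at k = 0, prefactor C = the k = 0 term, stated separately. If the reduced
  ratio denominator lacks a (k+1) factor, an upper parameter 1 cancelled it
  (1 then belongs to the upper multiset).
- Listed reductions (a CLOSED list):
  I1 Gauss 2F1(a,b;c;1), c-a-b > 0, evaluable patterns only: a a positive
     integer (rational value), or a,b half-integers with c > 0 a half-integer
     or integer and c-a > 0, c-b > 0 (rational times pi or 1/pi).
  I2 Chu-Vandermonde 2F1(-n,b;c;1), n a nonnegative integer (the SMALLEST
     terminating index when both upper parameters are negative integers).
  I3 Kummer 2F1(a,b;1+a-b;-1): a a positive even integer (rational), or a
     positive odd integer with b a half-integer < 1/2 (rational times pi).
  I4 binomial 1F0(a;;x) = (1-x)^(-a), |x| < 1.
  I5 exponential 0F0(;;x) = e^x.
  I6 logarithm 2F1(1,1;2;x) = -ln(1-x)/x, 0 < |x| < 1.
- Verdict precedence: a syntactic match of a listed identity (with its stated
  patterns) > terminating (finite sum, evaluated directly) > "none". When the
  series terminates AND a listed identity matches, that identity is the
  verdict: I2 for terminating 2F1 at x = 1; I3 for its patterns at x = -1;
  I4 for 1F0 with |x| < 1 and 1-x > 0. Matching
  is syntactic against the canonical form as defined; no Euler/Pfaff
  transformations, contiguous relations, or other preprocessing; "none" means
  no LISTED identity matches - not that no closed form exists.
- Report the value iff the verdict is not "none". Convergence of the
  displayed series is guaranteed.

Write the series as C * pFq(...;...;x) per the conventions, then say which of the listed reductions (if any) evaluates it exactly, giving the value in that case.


Classification (C = \frac{8}{9}): 2F1 with upper {1, 1}, lower {2}, argument x = \frac{1}{2}. Verdict at x = \frac{1}{2}: the logarithmic series (I6) matches (the logarithm: parameters (1,1;2), x = \frac{1}{2}). Its exact value is \left(-\frac{16}{9}\right) \cdot \ln\left(\frac{1}{2}\right).

Key step: from the first term \frac{8}{9}: the lower running product (C = 8/9) is a rising factorial.
Step ratio: r(k) = \frac{1}{2} * (k+1) (k+1) / [(k+2) (k+1)] ; factor over Q: parameters, x = \frac{1}{2}, and C = \frac{8}{9}.
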